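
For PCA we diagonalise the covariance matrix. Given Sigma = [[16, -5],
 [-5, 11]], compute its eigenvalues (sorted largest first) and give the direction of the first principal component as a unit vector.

Step 1 — characteristic polynomial of 2×2 Sigma:
  det(Sigma - λI) = λ² - trace · λ + det = 0.
  trace = 16 + 11 = 27, det = 16·11 - (-5)² = 151.
Step 2 — discriminant:
  Δ = trace² - 4·det = 729 - 604 = 125.
Step 3 — eigenvalues:
  λ = (trace ± √Δ)/2 = (27 ± 11.1803)/2,
  λ_1 = 19.0902,  λ_2 = 7.9098.

Step 4 — unit eigenvector for λ_1: solve (Sigma - λ_1 I)v = 0. First row:
  (16 - 19.0902)·v_x + (-5)·v_y = 0, i.e. (-3.0902)·v_x + (-5)·v_y = 0,
  so v ∝ (b, λ_1 - a) = (-5, 3.0902); multiply by -1 so the first entry is positive: u = (5, -3.0902).
  ||u|| = √((5)² + (-3.0902)²) = √(34.5492) ≈ 5.8779,
  v_1 = u/||u|| ≈ (0.8507, -0.5257) (||v_1|| = 1).

λ_1 = 19.0902,  λ_2 = 7.9098;  v_1 ≈ (0.8507, -0.5257)


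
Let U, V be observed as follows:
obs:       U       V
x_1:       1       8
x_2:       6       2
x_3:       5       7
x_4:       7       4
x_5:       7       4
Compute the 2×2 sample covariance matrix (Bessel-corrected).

Step 1 — column means:
  mean(U) = (1 + 6 + 5 + 7 + 7) / 5 = 26/5 = 5.2
  mean(V) = (8 + 2 + 7 + 4 + 4) / 5 = 25/5 = 5

Step 2 — sample covariance S[i,j] = (1/(n-1)) · Σ_k (x_{k,i} - mean_i) · (x_{k,j} - mean_j), with n-1 = 4.
  S[U,U] = ((-4.2)·(-4.2) + (0.8)·(0.8) + (-0.2)·(-0.2) + (1.8)·(1.8) + (1.8)·(1.8)) / 4 = 24.8/4 = 6.2
  S[U,V] = ((-4.2)·(3) + (0.8)·(-3) + (-0.2)·(2) + (1.8)·(-1) + (1.8)·(-1)) / 4 = -19/4 = -4.75
  S[V,V] = ((3)·(3) + (-3)·(-3) + (2)·(2) + (-1)·(-1) + (-1)·(-1)) / 4 = 24/4 = 6

S is symmetric (S[j,i] = S[i,j]). Assembling:

S = [[6.2, -4.75],
 [-4.75, 6]]


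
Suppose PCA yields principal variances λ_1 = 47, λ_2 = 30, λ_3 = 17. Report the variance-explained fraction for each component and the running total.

Step 1 — total variance = trace(Sigma) = Σ λ_i = 47 + 30 + 17 = 94.

Step 2 — fraction explained by component i = λ_i / Σ λ:
  PC1: 47/94 = 0.5
  PC2: 30/94 = 0.3191
  PC3: 17/94 = 0.1809

Step 3 — cumulative fraction after k components = (λ_1 + ... + λ_k) / Σ λ:
  k = 1: 47/94 = 0.5
  k = 2: (47 + 30)/94 = 77/94 = 0.8191
  k = 3: (47 + 30 + 17)/94 = 94/94 = 1

Summary (fraction, with percent):

explained: PC1 0.5 (50%), PC2 0.3191 (31.91%), PC3 0.1809 (18.09%);  cumulative: 0.5, 0.8191, 1


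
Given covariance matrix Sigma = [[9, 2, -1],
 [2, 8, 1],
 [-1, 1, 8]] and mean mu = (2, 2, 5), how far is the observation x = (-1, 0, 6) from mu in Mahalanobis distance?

Step 1 — centre the observation: (x - mu) = (-3, -2, 1).

Step 2 — invert Sigma (cofactor / det for 3×3, or solve directly):
  Sigma^{-1} = [[0.1205, -0.0325, 0.0191],
 [-0.0325, 0.1358, -0.021],
 [0.0191, -0.021, 0.13]].

Step 3 — form the quadratic (x - mu)^T · Sigma^{-1} · (x - mu):
  Sigma^{-1} · (x - mu) = (-0.2772, -0.195, 0.1147).
  (x - mu)^T · [Sigma^{-1} · (x - mu)] = (-3)·(-0.2772) + (-2)·(-0.195) + (1)·(0.1147) = 1.3365.

Step 4 — take square root: d = √(1.3365) ≈ 1.1561.

d(x, mu) = √(1.3365) ≈ 1.1561


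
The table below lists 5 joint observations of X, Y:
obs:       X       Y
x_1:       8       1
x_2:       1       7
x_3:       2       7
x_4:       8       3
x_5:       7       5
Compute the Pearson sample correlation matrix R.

Step 1 — column means:
  mean(X) = (8 + 1 + 2 + 8 + 7) / 5 = 26/5 = 5.2
  mean(Y) = (1 + 7 + 7 + 3 + 5) / 5 = 23/5 = 4.6

Step 2 — sample variances and covariances s[i,j] = (1/(n-1)) · Σ_k (x_{k,i} - mean_i) · (x_{k,j} - mean_j), with n-1 = 4:
  s[X,X] = ((2.8)·(2.8) + (-4.2)·(-4.2) + (-3.2)·(-3.2) + (2.8)·(2.8) + (1.8)·(1.8)) / 4 = 46.8/4 = 11.7
  s[X,Y] = ((2.8)·(-3.6) + (-4.2)·(2.4) + (-3.2)·(2.4) + (2.8)·(-1.6) + (1.8)·(0.4)) / 4 = -31.6/4 = -7.9
  s[Y,Y] = ((-3.6)·(-3.6) + (2.4)·(2.4) + (2.4)·(2.4) + (-1.6)·(-1.6) + (0.4)·(0.4)) / 4 = 27.2/4 = 6.8
  Sample standard deviations s_i = √(s[i,i]):
  s(X) = √(11.7) = 3.4205
  s(Y) = √(6.8) = 2.6077

Step 3 — r_{ij} = s_{ij} / (s_i · s_j):
  r[X,X] = 1 (diagonal).
  r[X,Y] = -7.9 / (3.4205 · 2.6077) = -7.9 / 8.9196 = -0.8857
  r[Y,Y] = 1 (diagonal).

R is symmetric with unit diagonal. Assembling:

R = [[1, -0.8857],
 [-0.8857, 1]]


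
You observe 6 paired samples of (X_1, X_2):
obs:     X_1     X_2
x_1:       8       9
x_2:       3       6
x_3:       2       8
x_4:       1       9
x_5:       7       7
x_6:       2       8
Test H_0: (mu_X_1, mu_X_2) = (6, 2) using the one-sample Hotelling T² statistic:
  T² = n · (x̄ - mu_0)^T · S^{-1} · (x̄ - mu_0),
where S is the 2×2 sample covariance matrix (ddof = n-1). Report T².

Step 1 — sample mean vector:
  mean(X_1) = (8 + 3 + 2 + 1 + 7 + 2) / 6 = 23/6 = 3.8333
  mean(X_2) = (9 + 6 + 8 + 9 + 7 + 8) / 6 = 47/6 = 7.8333
  x̄ = (3.8333, 7.8333),  deviation x̄ - mu_0 = (3.8333, 7.8333) - (6, 2) = (-2.1667, 5.8333).

Step 2 — sample covariance matrix, S[i,j] = (1/(n-1)) · Σ_k (x_{k,i} - mean_i) · (x_{k,j} - mean_j), divisor n-1 = 5:
  S[X_1,X_1] = ((4.1667)·(4.1667) + (-0.8333)·(-0.8333) + (-1.8333)·(-1.8333) + (-2.8333)·(-2.8333) + (3.1667)·(3.1667) + (-1.8333)·(-1.8333)) / 5 = 42.8333/5 = 8.5667
  S[X_1,X_2] = ((4.1667)·(1.1667) + (-0.8333)·(-1.8333) + (-1.8333)·(0.1667) + (-2.8333)·(1.1667) + (3.1667)·(-0.8333) + (-1.8333)·(0.1667)) / 5 = -0.1667/5 = -0.0333
  S[X_2,X_2] = ((1.1667)·(1.1667) + (-1.8333)·(-1.8333) + (0.1667)·(0.1667) + (1.1667)·(1.1667) + (-0.8333)·(-0.8333) + (0.1667)·(0.1667)) / 5 = 6.8333/5 = 1.3667
  S = [[8.5667, -0.0333],
 [-0.0333, 1.3667]].

Step 3 — invert S. det(S) = 8.5667·1.3667 - (-0.0333)² = 11.7067.
  S^{-1} = (1/det) · [[d, -b], [-b, a]] = [[0.1167, 0.0028],
 [0.0028, 0.7318]].

Step 4 — quadratic form (x̄ - mu_0)^T · S^{-1} · (x̄ - mu_0):
  S^{-1} · (x̄ - mu_0) = (-0.2363, 4.2625),
  (x̄ - mu_0)^T · [...] = (-2.1667)·(-0.2363) + (5.8333)·(4.2625) = 25.3768.

Step 5 — scale by n: T² = 6 · 25.3768 = 152.2608.

T² ≈ 152.2608


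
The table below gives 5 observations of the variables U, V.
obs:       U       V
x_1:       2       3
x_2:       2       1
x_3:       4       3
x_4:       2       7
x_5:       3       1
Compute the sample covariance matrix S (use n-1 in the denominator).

Step 1 — column means:
  mean(U) = (2 + 2 + 4 + 2 + 3) / 5 = 13/5 = 2.6
  mean(V) = (3 + 1 + 3 + 7 + 1) / 5 = 15/5 = 3

Step 2 — sample covariance S[i,j] = (1/(n-1)) · Σ_k (x_{k,i} - mean_i) · (x_{k,j} - mean_j), with n-1 = 4.
  S[U,U] = ((-0.6)·(-0.6) + (-0.6)·(-0.6) + (1.4)·(1.4) + (-0.6)·(-0.6) + (0.4)·(0.4)) / 4 = 3.2/4 = 0.8
  S[U,V] = ((-0.6)·(0) + (-0.6)·(-2) + (1.4)·(0) + (-0.6)·(4) + (0.4)·(-2)) / 4 = -2/4 = -0.5
  S[V,V] = ((0)·(0) + (-2)·(-2) + (0)·(0) + (4)·(4) + (-2)·(-2)) / 4 = 24/4 = 6

S is symmetric (S[j,i] = S[i,j]). Assembling:

S = [[0.8, -0.5],
 [-0.5, 6]]


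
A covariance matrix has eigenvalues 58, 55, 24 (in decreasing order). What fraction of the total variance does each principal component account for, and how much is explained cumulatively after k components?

Step 1 — total variance = trace(Sigma) = Σ λ_i = 58 + 55 + 24 = 137.

Step 2 — fraction explained by component i = λ_i / Σ λ:
  PC1: 58/137 = 0.4234
  PC2: 55/137 = 0.4015
  PC3: 24/137 = 0.1752

Step 3 — cumulative fraction after k components = (λ_1 + ... + λ_k) / Σ λ:
  k = 1: 58/137 = 0.4234
  k = 2: (58 + 55)/137 = 113/137 = 0.8248
  k = 3: (58 + 55 + 24)/137 = 137/137 = 1

Summary (fraction, with percent):

explained: PC1 0.4234 (42.34%), PC2 0.4015 (40.15%), PC3 0.1752 (17.52%);  cumulative: 0.4234, 0.8248, 1


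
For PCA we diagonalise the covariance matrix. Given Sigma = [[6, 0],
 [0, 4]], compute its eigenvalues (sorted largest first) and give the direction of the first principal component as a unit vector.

Step 1 — characteristic polynomial of 2×2 Sigma:
  det(Sigma - λI) = λ² - trace · λ + det = 0.
  trace = 6 + 4 = 10, det = 6·4 - (0)² = 24.
Step 2 — discriminant:
  Δ = trace² - 4·det = 100 - 96 = 4.
Step 3 — eigenvalues:
  λ = (trace ± √Δ)/2 = (10 ± 2)/2,
  λ_1 = 6,  λ_2 = 4.

Step 4 — unit eigenvector for λ_1: Sigma is diagonal, so its eigenvectors are the coordinate axes. λ_1 = 6 is the diagonal entry on the first coordinate axis, hence
  v_1 = (1, 0) (||v_1|| = 1).

λ_1 = 6,  λ_2 = 4;  v_1 ≈ (1, 0)


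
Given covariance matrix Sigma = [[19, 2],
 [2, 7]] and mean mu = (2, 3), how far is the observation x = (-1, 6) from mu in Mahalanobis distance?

Step 1 — centre the observation: (x - mu) = (-3, 3).

Step 2 — invert Sigma. det(Sigma) = 19·7 - (2)² = 129.
  Sigma^{-1} = (1/det) · [[d, -b], [-b, a]] = [[0.0543, -0.0155],
 [-0.0155, 0.1473]].

Step 3 — form the quadratic (x - mu)^T · Sigma^{-1} · (x - mu):
  Sigma^{-1} · (x - mu) = (-0.2093, 0.4884).
  (x - mu)^T · [Sigma^{-1} · (x - mu)] = (-3)·(-0.2093) + (3)·(0.4884) = 2.093.

Step 4 — take square root: d = √(2.093) ≈ 1.4467.

d(x, mu) = √(2.093) ≈ 1.4467


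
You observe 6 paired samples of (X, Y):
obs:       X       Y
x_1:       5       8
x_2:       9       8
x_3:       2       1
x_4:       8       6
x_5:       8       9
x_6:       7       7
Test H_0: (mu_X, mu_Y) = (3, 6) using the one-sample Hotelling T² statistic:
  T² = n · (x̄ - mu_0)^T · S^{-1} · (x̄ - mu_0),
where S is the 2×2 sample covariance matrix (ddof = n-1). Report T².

Step 1 — sample mean vector:
  mean(X) = (5 + 9 + 2 + 8 + 8 + 7) / 6 = 39/6 = 6.5
  mean(Y) = (8 + 8 + 1 + 6 + 9 + 7) / 6 = 39/6 = 6.5
  x̄ = (6.5, 6.5),  deviation x̄ - mu_0 = (6.5, 6.5) - (3, 6) = (3.5, 0.5).

Step 2 — sample covariance matrix, S[i,j] = (1/(n-1)) · Σ_k (x_{k,i} - mean_i) · (x_{k,j} - mean_j), divisor n-1 = 5:
  S[X,X] = ((-1.5)·(-1.5) + (2.5)·(2.5) + (-4.5)·(-4.5) + (1.5)·(1.5) + (1.5)·(1.5) + (0.5)·(0.5)) / 5 = 33.5/5 = 6.7
  S[X,Y] = ((-1.5)·(1.5) + (2.5)·(1.5) + (-4.5)·(-5.5) + (1.5)·(-0.5) + (1.5)·(2.5) + (0.5)·(0.5)) / 5 = 29.5/5 = 5.9
  S[Y,Y] = ((1.5)·(1.5) + (1.5)·(1.5) + (-5.5)·(-5.5) + (-0.5)·(-0.5) + (2.5)·(2.5) + (0.5)·(0.5)) / 5 = 41.5/5 = 8.3
  S = [[6.7, 5.9],
 [5.9, 8.3]].

Step 3 — invert S. det(S) = 6.7·8.3 - (5.9)² = 20.8.
  S^{-1} = (1/det) · [[d, -b], [-b, a]] = [[0.399, -0.2837],
 [-0.2837, 0.3221]].

Step 4 — quadratic form (x̄ - mu_0)^T · S^{-1} · (x̄ - mu_0):
  S^{-1} · (x̄ - mu_0) = (1.2548, -0.8317),
  (x̄ - mu_0)^T · [...] = (3.5)·(1.2548) + (0.5)·(-0.8317) = 3.976.

Step 5 — scale by n: T² = 6 · 3.976 = 23.8558.

T² ≈ 23.8558


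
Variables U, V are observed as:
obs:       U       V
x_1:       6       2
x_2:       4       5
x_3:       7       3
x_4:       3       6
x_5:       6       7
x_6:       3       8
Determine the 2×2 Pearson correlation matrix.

Step 1 — column means:
  mean(U) = (6 + 4 + 7 + 3 + 6 + 3) / 6 = 29/6 = 4.8333
  mean(V) = (2 + 5 + 3 + 6 + 7 + 8) / 6 = 31/6 = 5.1667

Step 2 — sample variances and covariances s[i,j] = (1/(n-1)) · Σ_k (x_{k,i} - mean_i) · (x_{k,j} - mean_j), with n-1 = 5:
  s[U,U] = ((1.1667)·(1.1667) + (-0.8333)·(-0.8333) + (2.1667)·(2.1667) + (-1.8333)·(-1.8333) + (1.1667)·(1.1667) + (-1.8333)·(-1.8333)) / 5 = 14.8333/5 = 2.9667
  s[U,V] = ((1.1667)·(-3.1667) + (-0.8333)·(-0.1667) + (2.1667)·(-2.1667) + (-1.8333)·(0.8333) + (1.1667)·(1.8333) + (-1.8333)·(2.8333)) / 5 = -12.8333/5 = -2.5667
  s[V,V] = ((-3.1667)·(-3.1667) + (-0.1667)·(-0.1667) + (-2.1667)·(-2.1667) + (0.8333)·(0.8333) + (1.8333)·(1.8333) + (2.8333)·(2.8333)) / 5 = 26.8333/5 = 5.3667
  Sample standard deviations s_i = √(s[i,i]):
  s(U) = √(2.9667) = 1.7224
  s(V) = √(5.3667) = 2.3166

Step 3 — r_{ij} = s_{ij} / (s_i · s_j):
  r[U,U] = 1 (diagonal).
  r[U,V] = -2.5667 / (1.7224 · 2.3166) = -2.5667 / 3.9901 = -0.6433
  r[V,V] = 1 (diagonal).

R is symmetric with unit diagonal. Assembling:

R = [[1, -0.6433],
 [-0.6433, 1]]


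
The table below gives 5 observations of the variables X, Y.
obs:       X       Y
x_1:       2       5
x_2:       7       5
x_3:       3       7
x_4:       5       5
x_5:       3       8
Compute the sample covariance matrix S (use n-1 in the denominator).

Step 1 — column means:
  mean(X) = (2 + 7 + 3 + 5 + 3) / 5 = 20/5 = 4
  mean(Y) = (5 + 5 + 7 + 5 + 8) / 5 = 30/5 = 6

Step 2 — sample covariance S[i,j] = (1/(n-1)) · Σ_k (x_{k,i} - mean_i) · (x_{k,j} - mean_j), with n-1 = 4.
  S[X,X] = ((-2)·(-2) + (3)·(3) + (-1)·(-1) + (1)·(1) + (-1)·(-1)) / 4 = 16/4 = 4
  S[X,Y] = ((-2)·(-1) + (3)·(-1) + (-1)·(1) + (1)·(-1) + (-1)·(2)) / 4 = -5/4 = -1.25
  S[Y,Y] = ((-1)·(-1) + (-1)·(-1) + (1)·(1) + (-1)·(-1) + (2)·(2)) / 4 = 8/4 = 2

S is symmetric (S[j,i] = S[i,j]). Assembling:

S = [[4, -1.25],
 [-1.25, 2]]


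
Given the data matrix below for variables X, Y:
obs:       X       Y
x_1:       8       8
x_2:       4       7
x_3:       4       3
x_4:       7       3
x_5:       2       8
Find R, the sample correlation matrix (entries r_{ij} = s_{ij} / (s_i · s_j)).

Step 1 — column means:
  mean(X) = (8 + 4 + 4 + 7 + 2) / 5 = 25/5 = 5
  mean(Y) = (8 + 7 + 3 + 3 + 8) / 5 = 29/5 = 5.8

Step 2 — sample variances and covariances s[i,j] = (1/(n-1)) · Σ_k (x_{k,i} - mean_i) · (x_{k,j} - mean_j), with n-1 = 4:
  s[X,X] = ((3)·(3) + (-1)·(-1) + (-1)·(-1) + (2)·(2) + (-3)·(-3)) / 4 = 24/4 = 6
  s[X,Y] = ((3)·(2.2) + (-1)·(1.2) + (-1)·(-2.8) + (2)·(-2.8) + (-3)·(2.2)) / 4 = -4/4 = -1
  s[Y,Y] = ((2.2)·(2.2) + (1.2)·(1.2) + (-2.8)·(-2.8) + (-2.8)·(-2.8) + (2.2)·(2.2)) / 4 = 26.8/4 = 6.7
  Sample standard deviations s_i = √(s[i,i]):
  s(X) = √(6) = 2.4495
  s(Y) = √(6.7) = 2.5884

Step 3 — r_{ij} = s_{ij} / (s_i · s_j):
  r[X,X] = 1 (diagonal).
  r[X,Y] = -1 / (2.4495 · 2.5884) = -1 / 6.3403 = -0.1577
  r[Y,Y] = 1 (diagonal).

R is symmetric with unit diagonal. Assembling:

R = [[1, -0.1577],
 [-0.1577, 1]]


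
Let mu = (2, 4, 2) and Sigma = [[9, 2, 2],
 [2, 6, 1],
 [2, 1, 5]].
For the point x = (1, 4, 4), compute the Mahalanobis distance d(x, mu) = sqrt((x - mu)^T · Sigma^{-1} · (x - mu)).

Step 1 — centre the observation: (x - mu) = (-1, 0, 2).

Step 2 — invert Sigma (cofactor / det for 3×3, or solve directly):
  Sigma^{-1} = [[0.1289, -0.0356, -0.0444],
 [-0.0356, 0.1822, -0.0222],
 [-0.0444, -0.0222, 0.2222]].

Step 3 — form the quadratic (x - mu)^T · Sigma^{-1} · (x - mu):
  Sigma^{-1} · (x - mu) = (-0.2178, -0.0089, 0.4889).
  (x - mu)^T · [Sigma^{-1} · (x - mu)] = (-1)·(-0.2178) + (0)·(-0.0089) + (2)·(0.4889) = 1.1956.

Step 4 — take square root: d = √(1.1956) ≈ 1.0934.

d(x, mu) = √(1.1956) ≈ 1.0934


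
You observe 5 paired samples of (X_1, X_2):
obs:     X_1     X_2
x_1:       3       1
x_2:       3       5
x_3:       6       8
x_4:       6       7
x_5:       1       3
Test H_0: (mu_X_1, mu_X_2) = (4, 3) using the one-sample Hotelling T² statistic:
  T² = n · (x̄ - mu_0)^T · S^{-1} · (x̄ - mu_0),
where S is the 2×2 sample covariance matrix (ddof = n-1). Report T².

Step 1 — sample mean vector:
  mean(X_1) = (3 + 3 + 6 + 6 + 1) / 5 = 19/5 = 3.8
  mean(X_2) = (1 + 5 + 8 + 7 + 3) / 5 = 24/5 = 4.8
  x̄ = (3.8, 4.8),  deviation x̄ - mu_0 = (3.8, 4.8) - (4, 3) = (-0.2, 1.8).

Step 2 — sample covariance matrix, S[i,j] = (1/(n-1)) · Σ_k (x_{k,i} - mean_i) · (x_{k,j} - mean_j), divisor n-1 = 4:
  S[X_1,X_1] = ((-0.8)·(-0.8) + (-0.8)·(-0.8) + (2.2)·(2.2) + (2.2)·(2.2) + (-2.8)·(-2.8)) / 4 = 18.8/4 = 4.7
  S[X_1,X_2] = ((-0.8)·(-3.8) + (-0.8)·(0.2) + (2.2)·(3.2) + (2.2)·(2.2) + (-2.8)·(-1.8)) / 4 = 19.8/4 = 4.95
  S[X_2,X_2] = ((-3.8)·(-3.8) + (0.2)·(0.2) + (3.2)·(3.2) + (2.2)·(2.2) + (-1.8)·(-1.8)) / 4 = 32.8/4 = 8.2
  S = [[4.7, 4.95],
 [4.95, 8.2]].

Step 3 — invert S. det(S) = 4.7·8.2 - (4.95)² = 14.0375.
  S^{-1} = (1/det) · [[d, -b], [-b, a]] = [[0.5841, -0.3526],
 [-0.3526, 0.3348]].

Step 4 — quadratic form (x̄ - mu_0)^T · S^{-1} · (x̄ - mu_0):
  S^{-1} · (x̄ - mu_0) = (-0.7516, 0.6732),
  (x̄ - mu_0)^T · [...] = (-0.2)·(-0.7516) + (1.8)·(0.6732) = 1.3621.

Step 5 — scale by n: T² = 5 · 1.3621 = 6.8103.

T² ≈ 6.8103


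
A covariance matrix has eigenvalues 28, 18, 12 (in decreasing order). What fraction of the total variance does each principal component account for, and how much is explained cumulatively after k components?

Step 1 — total variance = trace(Sigma) = Σ λ_i = 28 + 18 + 12 = 58.

Step 2 — fraction explained by component i = λ_i / Σ λ:
  PC1: 28/58 = 0.4828
  PC2: 18/58 = 0.3103
  PC3: 12/58 = 0.2069

Step 3 — cumulative fraction after k components = (λ_1 + ... + λ_k) / Σ λ:
  k = 1: 28/58 = 0.4828
  k = 2: (28 + 18)/58 = 46/58 = 0.7931
  k = 3: (28 + 18 + 12)/58 = 58/58 = 1

Summary (fraction, with percent):

explained: PC1 0.4828 (48.28%), PC2 0.3103 (31.03%), PC3 0.2069 (20.69%);  cumulative: 0.4828, 0.7931, 1


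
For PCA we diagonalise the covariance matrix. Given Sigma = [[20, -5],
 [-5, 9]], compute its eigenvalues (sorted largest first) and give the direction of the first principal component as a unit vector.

Step 1 — characteristic polynomial of 2×2 Sigma:
  det(Sigma - λI) = λ² - trace · λ + det = 0.
  trace = 20 + 9 = 29, det = 20·9 - (-5)² = 155.
Step 2 — discriminant:
  Δ = trace² - 4·det = 841 - 620 = 221.
Step 3 — eigenvalues:
  λ = (trace ± √Δ)/2 = (29 ± 14.8661)/2,
  λ_1 = 21.933,  λ_2 = 7.067.

Step 4 — unit eigenvector for λ_1: solve (Sigma - λ_1 I)v = 0. First row:
  (20 - 21.933)·v_x + (-5)·v_y = 0, i.e. (-1.933)·v_x + (-5)·v_y = 0,
  so v ∝ (b, λ_1 - a) = (-5, 1.933); multiply by -1 so the first entry is positive: u = (5, -1.933).
  ||u|| = √((5)² + (-1.933)²) = √(28.7366) ≈ 5.3607,
  v_1 = u/||u|| ≈ (0.9327, -0.3606) (||v_1|| = 1).

λ_1 = 21.933,  λ_2 = 7.067;  v_1 ≈ (0.9327, -0.3606)


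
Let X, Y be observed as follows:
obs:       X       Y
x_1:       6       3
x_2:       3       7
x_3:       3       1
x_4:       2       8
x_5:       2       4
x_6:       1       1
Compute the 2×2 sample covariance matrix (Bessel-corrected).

Step 1 — column means:
  mean(X) = (6 + 3 + 3 + 2 + 2 + 1) / 6 = 17/6 = 2.8333
  mean(Y) = (3 + 7 + 1 + 8 + 4 + 1) / 6 = 24/6 = 4

Step 2 — sample covariance S[i,j] = (1/(n-1)) · Σ_k (x_{k,i} - mean_i) · (x_{k,j} - mean_j), with n-1 = 5.
  S[X,X] = ((3.1667)·(3.1667) + (0.1667)·(0.1667) + (0.1667)·(0.1667) + (-0.8333)·(-0.8333) + (-0.8333)·(-0.8333) + (-1.8333)·(-1.8333)) / 5 = 14.8333/5 = 2.9667
  S[X,Y] = ((3.1667)·(-1) + (0.1667)·(3) + (0.1667)·(-3) + (-0.8333)·(4) + (-0.8333)·(0) + (-1.8333)·(-3)) / 5 = -1/5 = -0.2
  S[Y,Y] = ((-1)·(-1) + (3)·(3) + (-3)·(-3) + (4)·(4) + (0)·(0) + (-3)·(-3)) / 5 = 44/5 = 8.8

S is symmetric (S[j,i] = S[i,j]). Assembling:

S = [[2.9667, -0.2],
 [-0.2, 8.8]]


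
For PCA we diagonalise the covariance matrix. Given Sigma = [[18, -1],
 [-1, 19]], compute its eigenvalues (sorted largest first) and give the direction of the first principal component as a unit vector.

Step 1 — characteristic polynomial of 2×2 Sigma:
  det(Sigma - λI) = λ² - trace · λ + det = 0.
  trace = 18 + 19 = 37, det = 18·19 - (-1)² = 341.
Step 2 — discriminant:
  Δ = trace² - 4·det = 1369 - 1364 = 5.
Step 3 — eigenvalues:
  λ = (trace ± √Δ)/2 = (37 ± 2.2361)/2,
  λ_1 = 19.618,  λ_2 = 17.382.

Step 4 — unit eigenvector for λ_1: solve (Sigma - λ_1 I)v = 0. First row:
  (18 - 19.618)·v_x + (-1)·v_y = 0, i.e. (-1.618)·v_x + (-1)·v_y = 0,
  so v ∝ (b, λ_1 - a) = (-1, 1.618); multiply by -1 so the first entry is positive: u = (1, -1.618).
  ||u|| = √((1)² + (-1.618)²) = √(3.618) ≈ 1.9021,
  v_1 = u/||u|| ≈ (0.5257, -0.8507) (||v_1|| = 1).

λ_1 = 19.618,  λ_2 = 17.382;  v_1 ≈ (0.5257, -0.8507)


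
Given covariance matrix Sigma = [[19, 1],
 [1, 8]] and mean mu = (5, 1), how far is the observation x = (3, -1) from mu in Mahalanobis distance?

Step 1 — centre the observation: (x - mu) = (-2, -2).

Step 2 — invert Sigma. det(Sigma) = 19·8 - (1)² = 151.
  Sigma^{-1} = (1/det) · [[d, -b], [-b, a]] = [[0.053, -0.0066],
 [-0.0066, 0.1258]].

Step 3 — form the quadratic (x - mu)^T · Sigma^{-1} · (x - mu):
  Sigma^{-1} · (x - mu) = (-0.0927, -0.2384).
  (x - mu)^T · [Sigma^{-1} · (x - mu)] = (-2)·(-0.0927) + (-2)·(-0.2384) = 0.6623.

Step 4 — take square root: d = √(0.6623) ≈ 0.8138.

d(x, mu) = √(0.6623) ≈ 0.8138


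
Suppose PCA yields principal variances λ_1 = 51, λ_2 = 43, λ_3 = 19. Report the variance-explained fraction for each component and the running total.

Step 1 — total variance = trace(Sigma) = Σ λ_i = 51 + 43 + 19 = 113.

Step 2 — fraction explained by component i = λ_i / Σ λ:
  PC1: 51/113 = 0.4513
  PC2: 43/113 = 0.3805
  PC3: 19/113 = 0.1681

Step 3 — cumulative fraction after k components = (λ_1 + ... + λ_k) / Σ λ:
  k = 1: 51/113 = 0.4513
  k = 2: (51 + 43)/113 = 94/113 = 0.8319
  k = 3: (51 + 43 + 19)/113 = 113/113 = 1

Summary (fraction, with percent):

explained: PC1 0.4513 (45.13%), PC2 0.3805 (38.05%), PC3 0.1681 (16.81%);  cumulative: 0.4513, 0.8319, 1


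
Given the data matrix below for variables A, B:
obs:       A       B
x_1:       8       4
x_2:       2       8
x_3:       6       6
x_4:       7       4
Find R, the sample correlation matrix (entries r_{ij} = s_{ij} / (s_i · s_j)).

Step 1 — column means:
  mean(A) = (8 + 2 + 6 + 7) / 4 = 23/4 = 5.75
  mean(B) = (4 + 8 + 6 + 4) / 4 = 22/4 = 5.5

Step 2 — sample variances and covariances s[i,j] = (1/(n-1)) · Σ_k (x_{k,i} - mean_i) · (x_{k,j} - mean_j), with n-1 = 3:
  s[A,A] = ((2.25)·(2.25) + (-3.75)·(-3.75) + (0.25)·(0.25) + (1.25)·(1.25)) / 3 = 20.75/3 = 6.9167
  s[A,B] = ((2.25)·(-1.5) + (-3.75)·(2.5) + (0.25)·(0.5) + (1.25)·(-1.5)) / 3 = -14.5/3 = -4.8333
  s[B,B] = ((-1.5)·(-1.5) + (2.5)·(2.5) + (0.5)·(0.5) + (-1.5)·(-1.5)) / 3 = 11/3 = 3.6667
  Sample standard deviations s_i = √(s[i,i]):
  s(A) = √(6.9167) = 2.63
  s(B) = √(3.6667) = 1.9149

Step 3 — r_{ij} = s_{ij} / (s_i · s_j):
  r[A,A] = 1 (diagonal).
  r[A,B] = -4.8333 / (2.63 · 1.9149) = -4.8333 / 5.036 = -0.9598
  r[B,B] = 1 (diagonal).

R is symmetric with unit diagonal. Assembling:

R = [[1, -0.9598],
 [-0.9598, 1]]


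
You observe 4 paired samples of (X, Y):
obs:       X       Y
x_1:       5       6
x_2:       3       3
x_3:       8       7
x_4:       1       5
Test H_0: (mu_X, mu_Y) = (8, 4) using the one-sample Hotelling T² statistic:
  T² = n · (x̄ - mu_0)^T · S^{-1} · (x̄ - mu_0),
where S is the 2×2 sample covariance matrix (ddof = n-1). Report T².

Step 1 — sample mean vector:
  mean(X) = (5 + 3 + 8 + 1) / 4 = 17/4 = 4.25
  mean(Y) = (6 + 3 + 7 + 5) / 4 = 21/4 = 5.25
  x̄ = (4.25, 5.25),  deviation x̄ - mu_0 = (4.25, 5.25) - (8, 4) = (-3.75, 1.25).

Step 2 — sample covariance matrix, S[i,j] = (1/(n-1)) · Σ_k (x_{k,i} - mean_i) · (x_{k,j} - mean_j), divisor n-1 = 3:
  S[X,X] = ((0.75)·(0.75) + (-1.25)·(-1.25) + (3.75)·(3.75) + (-3.25)·(-3.25)) / 3 = 26.75/3 = 8.9167
  S[X,Y] = ((0.75)·(0.75) + (-1.25)·(-2.25) + (3.75)·(1.75) + (-3.25)·(-0.25)) / 3 = 10.75/3 = 3.5833
  S[Y,Y] = ((0.75)·(0.75) + (-2.25)·(-2.25) + (1.75)·(1.75) + (-0.25)·(-0.25)) / 3 = 8.75/3 = 2.9167
  S = [[8.9167, 3.5833],
 [3.5833, 2.9167]].

Step 3 — invert S. det(S) = 8.9167·2.9167 - (3.5833)² = 13.1667.
  S^{-1} = (1/det) · [[d, -b], [-b, a]] = [[0.2215, -0.2722],
 [-0.2722, 0.6772]].

Step 4 — quadratic form (x̄ - mu_0)^T · S^{-1} · (x̄ - mu_0):
  S^{-1} · (x̄ - mu_0) = (-1.1709, 1.8671),
  (x̄ - mu_0)^T · [...] = (-3.75)·(-1.1709) + (1.25)·(1.8671) = 6.7247.

Step 5 — scale by n: T² = 4 · 6.7247 = 26.8987.

T² ≈ 26.8987


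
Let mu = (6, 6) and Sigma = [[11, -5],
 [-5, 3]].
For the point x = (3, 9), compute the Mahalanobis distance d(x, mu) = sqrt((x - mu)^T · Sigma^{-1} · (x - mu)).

Step 1 — centre the observation: (x - mu) = (-3, 3).

Step 2 — invert Sigma. det(Sigma) = 11·3 - (-5)² = 8.
  Sigma^{-1} = (1/det) · [[d, -b], [-b, a]] = [[0.375, 0.625],
 [0.625, 1.375]].

Step 3 — form the quadratic (x - mu)^T · Sigma^{-1} · (x - mu):
  Sigma^{-1} · (x - mu) = (0.75, 2.25).
  (x - mu)^T · [Sigma^{-1} · (x - mu)] = (-3)·(0.75) + (3)·(2.25) = 4.5.

Step 4 — take square root: d = √(4.5) ≈ 2.1213.

d(x, mu) = √(4.5) ≈ 2.1213


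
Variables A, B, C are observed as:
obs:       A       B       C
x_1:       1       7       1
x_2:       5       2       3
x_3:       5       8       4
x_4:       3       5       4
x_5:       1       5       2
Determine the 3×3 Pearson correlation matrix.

Step 1 — column means:
  mean(A) = (1 + 5 + 5 + 3 + 1) / 5 = 15/5 = 3
  mean(B) = (7 + 2 + 8 + 5 + 5) / 5 = 27/5 = 5.4
  mean(C) = (1 + 3 + 4 + 4 + 2) / 5 = 14/5 = 2.8

Step 2 — sample variances and covariances s[i,j] = (1/(n-1)) · Σ_k (x_{k,i} - mean_i) · (x_{k,j} - mean_j), with n-1 = 4:
  s[A,A] = ((-2)·(-2) + (2)·(2) + (2)·(2) + (0)·(0) + (-2)·(-2)) / 4 = 16/4 = 4
  s[A,B] = ((-2)·(1.6) + (2)·(-3.4) + (2)·(2.6) + (0)·(-0.4) + (-2)·(-0.4)) / 4 = -4/4 = -1
  s[A,C] = ((-2)·(-1.8) + (2)·(0.2) + (2)·(1.2) + (0)·(1.2) + (-2)·(-0.8)) / 4 = 8/4 = 2
  s[B,B] = ((1.6)·(1.6) + (-3.4)·(-3.4) + (2.6)·(2.6) + (-0.4)·(-0.4) + (-0.4)·(-0.4)) / 4 = 21.2/4 = 5.3
  s[B,C] = ((1.6)·(-1.8) + (-3.4)·(0.2) + (2.6)·(1.2) + (-0.4)·(1.2) + (-0.4)·(-0.8)) / 4 = -0.6/4 = -0.15
  s[C,C] = ((-1.8)·(-1.8) + (0.2)·(0.2) + (1.2)·(1.2) + (1.2)·(1.2) + (-0.8)·(-0.8)) / 4 = 6.8/4 = 1.7
  Sample standard deviations s_i = √(s[i,i]):
  s(A) = √(4) = 2
  s(B) = √(5.3) = 2.3022
  s(C) = √(1.7) = 1.3038

Step 3 — r_{ij} = s_{ij} / (s_i · s_j):
  r[A,A] = 1 (diagonal).
  r[A,B] = -1 / (2 · 2.3022) = -1 / 4.6043 = -0.2172
  r[A,C] = 2 / (2 · 1.3038) = 2 / 2.6077 = 0.767
  r[B,B] = 1 (diagonal).
  r[B,C] = -0.15 / (2.3022 · 1.3038) = -0.15 / 3.0017 = -0.05
  r[C,C] = 1 (diagonal).

R is symmetric with unit diagonal. Assembling:

R = [[1, -0.2172, 0.767],
 [-0.2172, 1, -0.05],
 [0.767, -0.05, 1]]


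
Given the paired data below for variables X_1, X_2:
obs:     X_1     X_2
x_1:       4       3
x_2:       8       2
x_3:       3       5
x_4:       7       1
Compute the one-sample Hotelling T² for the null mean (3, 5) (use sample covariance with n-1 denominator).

Step 1 — sample mean vector:
  mean(X_1) = (4 + 8 + 3 + 7) / 4 = 22/4 = 5.5
  mean(X_2) = (3 + 2 + 5 + 1) / 4 = 11/4 = 2.75
  x̄ = (5.5, 2.75),  deviation x̄ - mu_0 = (5.5, 2.75) - (3, 5) = (2.5, -2.25).

Step 2 — sample covariance matrix, S[i,j] = (1/(n-1)) · Σ_k (x_{k,i} - mean_i) · (x_{k,j} - mean_j), divisor n-1 = 3:
  S[X_1,X_1] = ((-1.5)·(-1.5) + (2.5)·(2.5) + (-2.5)·(-2.5) + (1.5)·(1.5)) / 3 = 17/3 = 5.6667
  S[X_1,X_2] = ((-1.5)·(0.25) + (2.5)·(-0.75) + (-2.5)·(2.25) + (1.5)·(-1.75)) / 3 = -10.5/3 = -3.5
  S[X_2,X_2] = ((0.25)·(0.25) + (-0.75)·(-0.75) + (2.25)·(2.25) + (-1.75)·(-1.75)) / 3 = 8.75/3 = 2.9167
  S = [[5.6667, -3.5],
 [-3.5, 2.9167]].

Step 3 — invert S. det(S) = 5.6667·2.9167 - (-3.5)² = 4.2778.
  S^{-1} = (1/det) · [[d, -b], [-b, a]] = [[0.6818, 0.8182],
 [0.8182, 1.3247]].

Step 4 — quadratic form (x̄ - mu_0)^T · S^{-1} · (x̄ - mu_0):
  S^{-1} · (x̄ - mu_0) = (-0.1364, -0.9351),
  (x̄ - mu_0)^T · [...] = (2.5)·(-0.1364) + (-2.25)·(-0.9351) = 1.763.

Step 5 — scale by n: T² = 4 · 1.763 = 7.0519.

T² ≈ 7.0519


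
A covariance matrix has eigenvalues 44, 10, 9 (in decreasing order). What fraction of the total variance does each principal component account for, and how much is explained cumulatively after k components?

Step 1 — total variance = trace(Sigma) = Σ λ_i = 44 + 10 + 9 = 63.

Step 2 — fraction explained by component i = λ_i / Σ λ:
  PC1: 44/63 = 0.6984
  PC2: 10/63 = 0.1587
  PC3: 9/63 = 0.1429

Step 3 — cumulative fraction after k components = (λ_1 + ... + λ_k) / Σ λ:
  k = 1: 44/63 = 0.6984
  k = 2: (44 + 10)/63 = 54/63 = 0.8571
  k = 3: (44 + 10 + 9)/63 = 63/63 = 1

Summary (fraction, with percent):

explained: PC1 0.6984 (69.84%), PC2 0.1587 (15.87%), PC3 0.1429 (14.29%);  cumulative: 0.6984, 0.8571, 1


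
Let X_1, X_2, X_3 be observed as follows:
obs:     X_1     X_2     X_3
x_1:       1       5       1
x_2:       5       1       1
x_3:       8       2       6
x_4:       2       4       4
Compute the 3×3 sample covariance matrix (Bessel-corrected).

Step 1 — column means:
  mean(X_1) = (1 + 5 + 8 + 2) / 4 = 16/4 = 4
  mean(X_2) = (5 + 1 + 2 + 4) / 4 = 12/4 = 3
  mean(X_3) = (1 + 1 + 6 + 4) / 4 = 12/4 = 3

Step 2 — sample covariance S[i,j] = (1/(n-1)) · Σ_k (x_{k,i} - mean_i) · (x_{k,j} - mean_j), with n-1 = 3.
  S[X_1,X_1] = ((-3)·(-3) + (1)·(1) + (4)·(4) + (-2)·(-2)) / 3 = 30/3 = 10
  S[X_1,X_2] = ((-3)·(2) + (1)·(-2) + (4)·(-1) + (-2)·(1)) / 3 = -14/3 = -4.6667
  S[X_1,X_3] = ((-3)·(-2) + (1)·(-2) + (4)·(3) + (-2)·(1)) / 3 = 14/3 = 4.6667
  S[X_2,X_2] = ((2)·(2) + (-2)·(-2) + (-1)·(-1) + (1)·(1)) / 3 = 10/3 = 3.3333
  S[X_2,X_3] = ((2)·(-2) + (-2)·(-2) + (-1)·(3) + (1)·(1)) / 3 = -2/3 = -0.6667
  S[X_3,X_3] = ((-2)·(-2) + (-2)·(-2) + (3)·(3) + (1)·(1)) / 3 = 18/3 = 6

S is symmetric (S[j,i] = S[i,j]). Assembling:

S = [[10, -4.6667, 4.6667],
 [-4.6667, 3.3333, -0.6667],
 [4.6667, -0.6667, 6]]


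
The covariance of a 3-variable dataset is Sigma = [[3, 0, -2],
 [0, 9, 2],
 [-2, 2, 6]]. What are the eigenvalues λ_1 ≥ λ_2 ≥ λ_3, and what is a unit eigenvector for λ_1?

Step 1 — characteristic polynomial p(λ) = det(λI - Sigma) = λ³ - tr·λ² + c_1·λ - det, where tr = trace, c_1 = sum of the principal 2×2 minors, det = det(Sigma):
  tr = 3 + 9 + 6 = 18,
  c_1 = (3·9 - (0)²) + (3·6 - (-2)²) + (9·6 - (2)²) = 27 + 14 + 50 = 91,
  det = 3·(9·6 - (2)²) - (0)·((0)·6 - (2)·(-2)) + (-2)·((0)·(2) - 9·(-2)) = 3·(50) - (0)·(4) + (-2)·(18) = 114.
  So p(λ) = λ³ - 18λ² + 91λ - 114.
Step 2 — look for an integer root (rational root theorem: any rational root is an integer divisor of 114). Testing λ = 6:
  p(6) = 216 - 648 + 546 - 114 = 0  ✓
  Dividing out (λ - 6): p(λ) = (λ - 6)(λ² - 12λ + 19).
Step 3 — remaining eigenvalues from the quadratic λ² - 12λ + 19 = 0:
  Δ = 12² - 4·19 = 144 - 76 = 68,  λ = (12 ± √68)/2 = (12 ± 8.2462)/2 ≈ 10.1231 or 1.8769.
  Sorted: λ_1 = 10.1231,  λ_2 = 6,  λ_3 = 1.8769  (check: sum = 18 = tr ✓).

Step 4 — unit eigenvector for λ_1 ≈ 10.1231: v spans the null space of (Sigma - λ_1 I), whose rows are
  r_1 = (-7.1231, 0, -2),  r_2 = (0, -1.1231, 2),  r_3 = (-2, 2, -4.1231).
  v is orthogonal to every row, so take v ∝ r_1 × r_2 = ((0)·(2) - (-2)·(-1.1231), (-2)·(0) - (-7.1231)·(2), (-7.1231)·(-1.1231) - (0)·(0)) ≈ (-2.2462, 14.2462, 8).
  Rescale (multiply by -1 so the first nonzero entry is positive): u = (2.2462, -14.2462, -8).
  ||u|| = √((2.2462)² + (-14.2462)² + (-8)²) = √(272) ≈ 16.4924,  v_1 = u/||u|| ≈ (0.1362, -0.8638, -0.4851) (||v_1|| = 1).

λ_1 = 10.1231,  λ_2 = 6,  λ_3 = 1.8769;  v_1 ≈ (0.1362, -0.8638, -0.4851)


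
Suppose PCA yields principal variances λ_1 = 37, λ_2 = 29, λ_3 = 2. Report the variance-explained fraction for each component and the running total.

Step 1 — total variance = trace(Sigma) = Σ λ_i = 37 + 29 + 2 = 68.

Step 2 — fraction explained by component i = λ_i / Σ λ:
  PC1: 37/68 = 0.5441
  PC2: 29/68 = 0.4265
  PC3: 2/68 = 0.0294

Step 3 — cumulative fraction after k components = (λ_1 + ... + λ_k) / Σ λ:
  k = 1: 37/68 = 0.5441
  k = 2: (37 + 29)/68 = 66/68 = 0.9706
  k = 3: (37 + 29 + 2)/68 = 68/68 = 1

Summary (fraction, with percent):

explained: PC1 0.5441 (54.41%), PC2 0.4265 (42.65%), PC3 0.0294 (2.94%);  cumulative: 0.5441, 0.9706, 1


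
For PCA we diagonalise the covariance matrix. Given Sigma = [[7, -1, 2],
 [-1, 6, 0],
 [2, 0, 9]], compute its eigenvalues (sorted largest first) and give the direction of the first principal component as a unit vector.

Step 1 — characteristic polynomial p(λ) = det(λI - Sigma) = λ³ - tr·λ² + c_1·λ - det, where tr = trace, c_1 = sum of the principal 2×2 minors, det = det(Sigma):
  tr = 7 + 6 + 9 = 22,
  c_1 = (7·6 - (-1)²) + (7·9 - (2)²) + (6·9 - (0)²) = 41 + 59 + 54 = 154,
  det = 7·(6·9 - (0)²) - (-1)·((-1)·9 - (0)·(2)) + (2)·((-1)·(0) - 6·(2)) = 7·(54) - (-1)·(-9) + (2)·(-12) = 345.
  So p(λ) = λ³ - 22λ² + 154λ - 345.
Step 2 — look for an integer root (rational root theorem: any rational root is an integer divisor of 345). Testing λ = 5:
  p(5) = 125 - 550 + 770 - 345 = 0  ✓
  Dividing out (λ - 5): p(λ) = (λ - 5)(λ² - 17λ + 69).
Step 3 — remaining eigenvalues from the quadratic λ² - 17λ + 69 = 0:
  Δ = 17² - 4·69 = 289 - 276 = 13,  λ = (17 ± √13)/2 = (17 ± 3.6056)/2 ≈ 10.3028 or 6.6972.
  Sorted: λ_1 = 10.3028,  λ_2 = 6.6972,  λ_3 = 5  (check: sum = 22 = tr ✓).

Step 4 — unit eigenvector for λ_1 ≈ 10.3028: v spans the null space of (Sigma - λ_1 I), whose rows are
  r_1 = (-3.3028, -1, 2),  r_2 = (-1, -4.3028, 0),  r_3 = (2, 0, -1.3028).
  v is orthogonal to every row, so take v ∝ r_1 × r_2 = ((-1)·(0) - (2)·(-4.3028), (2)·(-1) - (-3.3028)·(0), (-3.3028)·(-4.3028) - (-1)·(-1)) ≈ (8.6056, -2, 13.2111).
  Let u = (8.6056, -2, 13.2111).
  ||u|| = √((8.6056)² + (-2)² + (13.2111)²) = √(252.5887) ≈ 15.893,  v_1 = u/||u|| ≈ (0.5415, -0.1258, 0.8313) (||v_1|| = 1).

λ_1 = 10.3028,  λ_2 = 6.6972,  λ_3 = 5;  v_1 ≈ (0.5415, -0.1258, 0.8313)


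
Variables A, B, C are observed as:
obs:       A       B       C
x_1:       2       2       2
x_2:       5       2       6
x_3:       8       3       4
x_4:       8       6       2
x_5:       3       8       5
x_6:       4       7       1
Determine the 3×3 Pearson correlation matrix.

Step 1 — column means:
  mean(A) = (2 + 5 + 8 + 8 + 3 + 4) / 6 = 30/6 = 5
  mean(B) = (2 + 2 + 3 + 6 + 8 + 7) / 6 = 28/6 = 4.6667
  mean(C) = (2 + 6 + 4 + 2 + 5 + 1) / 6 = 20/6 = 3.3333

Step 2 — sample variances and covariances s[i,j] = (1/(n-1)) · Σ_k (x_{k,i} - mean_i) · (x_{k,j} - mean_j), with n-1 = 5:
  s[A,A] = ((-3)·(-3) + (0)·(0) + (3)·(3) + (3)·(3) + (-2)·(-2) + (-1)·(-1)) / 5 = 32/5 = 6.4
  s[A,B] = ((-3)·(-2.6667) + (0)·(-2.6667) + (3)·(-1.6667) + (3)·(1.3333) + (-2)·(3.3333) + (-1)·(2.3333)) / 5 = -2/5 = -0.4
  s[A,C] = ((-3)·(-1.3333) + (0)·(2.6667) + (3)·(0.6667) + (3)·(-1.3333) + (-2)·(1.6667) + (-1)·(-2.3333)) / 5 = 1/5 = 0.2
  s[B,B] = ((-2.6667)·(-2.6667) + (-2.6667)·(-2.6667) + (-1.6667)·(-1.6667) + (1.3333)·(1.3333) + (3.3333)·(3.3333) + (2.3333)·(2.3333)) / 5 = 35.3333/5 = 7.0667
  s[B,C] = ((-2.6667)·(-1.3333) + (-2.6667)·(2.6667) + (-1.6667)·(0.6667) + (1.3333)·(-1.3333) + (3.3333)·(1.6667) + (2.3333)·(-2.3333)) / 5 = -6.3333/5 = -1.2667
  s[C,C] = ((-1.3333)·(-1.3333) + (2.6667)·(2.6667) + (0.6667)·(0.6667) + (-1.3333)·(-1.3333) + (1.6667)·(1.6667) + (-2.3333)·(-2.3333)) / 5 = 19.3333/5 = 3.8667
  Sample standard deviations s_i = √(s[i,i]):
  s(A) = √(6.4) = 2.5298
  s(B) = √(7.0667) = 2.6583
  s(C) = √(3.8667) = 1.9664

Step 3 — r_{ij} = s_{ij} / (s_i · s_j):
  r[A,A] = 1 (diagonal).
  r[A,B] = -0.4 / (2.5298 · 2.6583) = -0.4 / 6.7251 = -0.0595
  r[A,C] = 0.2 / (2.5298 · 1.9664) = 0.2 / 4.9746 = 0.0402
  r[B,B] = 1 (diagonal).
  r[B,C] = -1.2667 / (2.6583 · 1.9664) = -1.2667 / 5.2273 = -0.2423
  r[C,C] = 1 (diagonal).

R is symmetric with unit diagonal. Assembling:

R = [[1, -0.0595, 0.0402],
 [-0.0595, 1, -0.2423],
 [0.0402, -0.2423, 1]]


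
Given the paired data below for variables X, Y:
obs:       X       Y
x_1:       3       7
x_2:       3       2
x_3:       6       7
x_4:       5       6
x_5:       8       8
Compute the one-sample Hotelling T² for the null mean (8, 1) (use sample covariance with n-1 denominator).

Step 1 — sample mean vector:
  mean(X) = (3 + 3 + 6 + 5 + 8) / 5 = 25/5 = 5
  mean(Y) = (7 + 2 + 7 + 6 + 8) / 5 = 30/5 = 6
  x̄ = (5, 6),  deviation x̄ - mu_0 = (5, 6) - (8, 1) = (-3, 5).

Step 2 — sample covariance matrix, S[i,j] = (1/(n-1)) · Σ_k (x_{k,i} - mean_i) · (x_{k,j} - mean_j), divisor n-1 = 4:
  S[X,X] = ((-2)·(-2) + (-2)·(-2) + (1)·(1) + (0)·(0) + (3)·(3)) / 4 = 18/4 = 4.5
  S[X,Y] = ((-2)·(1) + (-2)·(-4) + (1)·(1) + (0)·(0) + (3)·(2)) / 4 = 13/4 = 3.25
  S[Y,Y] = ((1)·(1) + (-4)·(-4) + (1)·(1) + (0)·(0) + (2)·(2)) / 4 = 22/4 = 5.5
  S = [[4.5, 3.25],
 [3.25, 5.5]].

Step 3 — invert S. det(S) = 4.5·5.5 - (3.25)² = 14.1875.
  S^{-1} = (1/det) · [[d, -b], [-b, a]] = [[0.3877, -0.2291],
 [-0.2291, 0.3172]].

Step 4 — quadratic form (x̄ - mu_0)^T · S^{-1} · (x̄ - mu_0):
  S^{-1} · (x̄ - mu_0) = (-2.3084, 2.2731),
  (x̄ - mu_0)^T · [...] = (-3)·(-2.3084) + (5)·(2.2731) = 18.2907.

Step 5 — scale by n: T² = 5 · 18.2907 = 91.4537.

T² ≈ 91.4537


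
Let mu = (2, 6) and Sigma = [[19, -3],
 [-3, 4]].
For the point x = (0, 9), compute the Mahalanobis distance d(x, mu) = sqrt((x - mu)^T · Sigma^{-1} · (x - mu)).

Step 1 — centre the observation: (x - mu) = (-2, 3).

Step 2 — invert Sigma. det(Sigma) = 19·4 - (-3)² = 67.
  Sigma^{-1} = (1/det) · [[d, -b], [-b, a]] = [[0.0597, 0.0448],
 [0.0448, 0.2836]].

Step 3 — form the quadratic (x - mu)^T · Sigma^{-1} · (x - mu):
  Sigma^{-1} · (x - mu) = (0.0149, 0.7612).
  (x - mu)^T · [Sigma^{-1} · (x - mu)] = (-2)·(0.0149) + (3)·(0.7612) = 2.2537.

Step 4 — take square root: d = √(2.2537) ≈ 1.5012.

d(x, mu) = √(2.2537) ≈ 1.5012


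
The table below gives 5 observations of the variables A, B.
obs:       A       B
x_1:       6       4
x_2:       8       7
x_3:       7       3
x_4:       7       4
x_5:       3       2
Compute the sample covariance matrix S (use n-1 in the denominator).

Step 1 — column means:
  mean(A) = (6 + 8 + 7 + 7 + 3) / 5 = 31/5 = 6.2
  mean(B) = (4 + 7 + 3 + 4 + 2) / 5 = 20/5 = 4

Step 2 — sample covariance S[i,j] = (1/(n-1)) · Σ_k (x_{k,i} - mean_i) · (x_{k,j} - mean_j), with n-1 = 4.
  S[A,A] = ((-0.2)·(-0.2) + (1.8)·(1.8) + (0.8)·(0.8) + (0.8)·(0.8) + (-3.2)·(-3.2)) / 4 = 14.8/4 = 3.7
  S[A,B] = ((-0.2)·(0) + (1.8)·(3) + (0.8)·(-1) + (0.8)·(0) + (-3.2)·(-2)) / 4 = 11/4 = 2.75
  S[B,B] = ((0)·(0) + (3)·(3) + (-1)·(-1) + (0)·(0) + (-2)·(-2)) / 4 = 14/4 = 3.5

S is symmetric (S[j,i] = S[i,j]). Assembling:

S = [[3.7, 2.75],
 [2.75, 3.5]]


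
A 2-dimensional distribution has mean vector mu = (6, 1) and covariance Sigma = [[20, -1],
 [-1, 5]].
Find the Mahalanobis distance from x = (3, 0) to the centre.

Step 1 — centre the observation: (x - mu) = (-3, -1).

Step 2 — invert Sigma. det(Sigma) = 20·5 - (-1)² = 99.
  Sigma^{-1} = (1/det) · [[d, -b], [-b, a]] = [[0.0505, 0.0101],
 [0.0101, 0.202]].

Step 3 — form the quadratic (x - mu)^T · Sigma^{-1} · (x - mu):
  Sigma^{-1} · (x - mu) = (-0.1616, -0.2323).
  (x - mu)^T · [Sigma^{-1} · (x - mu)] = (-3)·(-0.1616) + (-1)·(-0.2323) = 0.7172.

Step 4 — take square root: d = √(0.7172) ≈ 0.8469.

d(x, mu) = √(0.7172) ≈ 0.8469


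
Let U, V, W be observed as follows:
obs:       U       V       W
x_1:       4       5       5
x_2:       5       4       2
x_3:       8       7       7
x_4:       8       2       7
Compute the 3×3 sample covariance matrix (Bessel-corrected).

Step 1 — column means:
  mean(U) = (4 + 5 + 8 + 8) / 4 = 25/4 = 6.25
  mean(V) = (5 + 4 + 7 + 2) / 4 = 18/4 = 4.5
  mean(W) = (5 + 2 + 7 + 7) / 4 = 21/4 = 5.25

Step 2 — sample covariance S[i,j] = (1/(n-1)) · Σ_k (x_{k,i} - mean_i) · (x_{k,j} - mean_j), with n-1 = 3.
  S[U,U] = ((-2.25)·(-2.25) + (-1.25)·(-1.25) + (1.75)·(1.75) + (1.75)·(1.75)) / 3 = 12.75/3 = 4.25
  S[U,V] = ((-2.25)·(0.5) + (-1.25)·(-0.5) + (1.75)·(2.5) + (1.75)·(-2.5)) / 3 = -0.5/3 = -0.1667
  S[U,W] = ((-2.25)·(-0.25) + (-1.25)·(-3.25) + (1.75)·(1.75) + (1.75)·(1.75)) / 3 = 10.75/3 = 3.5833
  S[V,V] = ((0.5)·(0.5) + (-0.5)·(-0.5) + (2.5)·(2.5) + (-2.5)·(-2.5)) / 3 = 13/3 = 4.3333
  S[V,W] = ((0.5)·(-0.25) + (-0.5)·(-3.25) + (2.5)·(1.75) + (-2.5)·(1.75)) / 3 = 1.5/3 = 0.5
  S[W,W] = ((-0.25)·(-0.25) + (-3.25)·(-3.25) + (1.75)·(1.75) + (1.75)·(1.75)) / 3 = 16.75/3 = 5.5833

S is symmetric (S[j,i] = S[i,j]). Assembling:

S = [[4.25, -0.1667, 3.5833],
 [-0.1667, 4.3333, 0.5],
 [3.5833, 0.5, 5.5833]]


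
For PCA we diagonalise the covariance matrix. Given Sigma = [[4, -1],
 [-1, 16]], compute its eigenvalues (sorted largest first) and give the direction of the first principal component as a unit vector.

Step 1 — characteristic polynomial of 2×2 Sigma:
  det(Sigma - λI) = λ² - trace · λ + det = 0.
  trace = 4 + 16 = 20, det = 4·16 - (-1)² = 63.
Step 2 — discriminant:
  Δ = trace² - 4·det = 400 - 252 = 148.
Step 3 — eigenvalues:
  λ = (trace ± √Δ)/2 = (20 ± 12.1655)/2,
  λ_1 = 16.0828,  λ_2 = 3.9172.

Step 4 — unit eigenvector for λ_1: solve (Sigma - λ_1 I)v = 0. First row:
  (4 - 16.0828)·v_x + (-1)·v_y = 0, i.e. (-12.0828)·v_x + (-1)·v_y = 0,
  so v ∝ (b, λ_1 - a) = (-1, 12.0828); multiply by -1 so the first entry is positive: u = (1, -12.0828).
  ||u|| = √((1)² + (-12.0828)²) = √(146.9932) ≈ 12.1241,
  v_1 = u/||u|| ≈ (0.0825, -0.9966) (||v_1|| = 1).

λ_1 = 16.0828,  λ_2 = 3.9172;  v_1 ≈ (0.0825, -0.9966)
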